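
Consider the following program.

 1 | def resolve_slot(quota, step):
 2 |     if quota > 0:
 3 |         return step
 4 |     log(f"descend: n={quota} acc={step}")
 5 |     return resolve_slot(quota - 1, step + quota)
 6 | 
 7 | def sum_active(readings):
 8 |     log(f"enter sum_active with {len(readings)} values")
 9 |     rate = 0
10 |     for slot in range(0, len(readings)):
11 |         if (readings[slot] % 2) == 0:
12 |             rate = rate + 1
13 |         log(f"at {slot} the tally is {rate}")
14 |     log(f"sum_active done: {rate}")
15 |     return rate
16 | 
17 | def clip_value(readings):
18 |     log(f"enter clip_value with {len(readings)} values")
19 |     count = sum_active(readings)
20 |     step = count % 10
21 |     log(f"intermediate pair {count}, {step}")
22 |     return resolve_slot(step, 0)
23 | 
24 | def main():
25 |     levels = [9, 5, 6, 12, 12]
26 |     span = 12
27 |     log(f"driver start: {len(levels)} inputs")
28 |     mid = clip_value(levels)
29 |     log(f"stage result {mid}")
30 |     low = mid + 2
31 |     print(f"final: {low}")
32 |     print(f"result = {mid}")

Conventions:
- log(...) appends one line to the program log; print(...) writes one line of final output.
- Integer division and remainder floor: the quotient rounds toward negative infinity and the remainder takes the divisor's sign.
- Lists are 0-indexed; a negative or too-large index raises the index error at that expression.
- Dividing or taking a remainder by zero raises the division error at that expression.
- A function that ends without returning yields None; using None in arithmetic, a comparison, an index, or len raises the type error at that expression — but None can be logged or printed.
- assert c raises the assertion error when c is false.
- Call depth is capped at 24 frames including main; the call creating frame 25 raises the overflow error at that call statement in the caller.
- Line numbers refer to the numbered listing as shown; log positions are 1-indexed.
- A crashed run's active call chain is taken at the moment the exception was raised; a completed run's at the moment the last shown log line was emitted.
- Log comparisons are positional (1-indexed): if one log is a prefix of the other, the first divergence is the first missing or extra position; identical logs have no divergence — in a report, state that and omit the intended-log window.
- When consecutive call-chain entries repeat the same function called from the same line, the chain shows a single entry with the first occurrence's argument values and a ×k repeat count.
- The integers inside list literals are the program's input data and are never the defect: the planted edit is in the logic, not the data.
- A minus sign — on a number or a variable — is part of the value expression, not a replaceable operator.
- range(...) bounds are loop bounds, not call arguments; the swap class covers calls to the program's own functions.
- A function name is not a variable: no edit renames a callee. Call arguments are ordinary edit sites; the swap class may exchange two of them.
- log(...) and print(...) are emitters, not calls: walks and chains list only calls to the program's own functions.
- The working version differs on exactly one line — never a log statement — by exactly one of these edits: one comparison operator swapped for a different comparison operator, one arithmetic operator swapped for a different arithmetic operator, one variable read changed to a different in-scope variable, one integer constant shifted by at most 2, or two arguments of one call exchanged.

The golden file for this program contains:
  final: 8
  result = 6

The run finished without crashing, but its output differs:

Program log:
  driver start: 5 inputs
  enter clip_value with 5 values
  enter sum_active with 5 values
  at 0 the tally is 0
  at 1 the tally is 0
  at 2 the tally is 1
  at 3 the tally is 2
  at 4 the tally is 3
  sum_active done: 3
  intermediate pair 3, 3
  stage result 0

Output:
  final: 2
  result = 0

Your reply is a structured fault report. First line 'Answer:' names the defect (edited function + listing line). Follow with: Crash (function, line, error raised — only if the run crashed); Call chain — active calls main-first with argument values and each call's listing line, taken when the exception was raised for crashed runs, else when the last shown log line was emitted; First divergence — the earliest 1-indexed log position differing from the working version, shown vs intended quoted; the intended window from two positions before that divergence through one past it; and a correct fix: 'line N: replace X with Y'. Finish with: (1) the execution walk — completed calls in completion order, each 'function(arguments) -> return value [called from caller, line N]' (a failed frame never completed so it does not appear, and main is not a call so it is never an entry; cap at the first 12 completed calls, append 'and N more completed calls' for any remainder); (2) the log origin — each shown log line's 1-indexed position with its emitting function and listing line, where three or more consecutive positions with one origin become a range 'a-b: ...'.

Answer: the defect is in resolve_slot at line 2.
The tell: Position 11 is the first bad log line: 'stage result 0' should read 'descend: n=3 acc=0'.
Call chain: main.
First divergence: position 11 — shown 'stage result 0', intended 'descend: n=3 acc=0'.
Intended log window:
  9: sum_active done: 3
  10: intermediate pair 3, 3
  11: descend: n=3 acc=0
  12: descend: n=2 acc=3
Execution walk:
  sum_active([9, 5, 6, 12, 12]) -> 3  [called from clip_value, line 19]
  resolve_slot(3, 0) -> 0  [called from clip_value, line 22]
  clip_value([9, 5, 6, 12, 12]) -> 0  [called from main, line 28]
Log origins:
  1: from main, line 27
  2: from clip_value, line 18
  3: from sum_active, line 8
  4-8: from sum_active, line 13
  9: from sum_active, line 14
  10: from clip_value, line 21
  11: from main, line 29
A correct fix: line 2: replace `>` with `<=`.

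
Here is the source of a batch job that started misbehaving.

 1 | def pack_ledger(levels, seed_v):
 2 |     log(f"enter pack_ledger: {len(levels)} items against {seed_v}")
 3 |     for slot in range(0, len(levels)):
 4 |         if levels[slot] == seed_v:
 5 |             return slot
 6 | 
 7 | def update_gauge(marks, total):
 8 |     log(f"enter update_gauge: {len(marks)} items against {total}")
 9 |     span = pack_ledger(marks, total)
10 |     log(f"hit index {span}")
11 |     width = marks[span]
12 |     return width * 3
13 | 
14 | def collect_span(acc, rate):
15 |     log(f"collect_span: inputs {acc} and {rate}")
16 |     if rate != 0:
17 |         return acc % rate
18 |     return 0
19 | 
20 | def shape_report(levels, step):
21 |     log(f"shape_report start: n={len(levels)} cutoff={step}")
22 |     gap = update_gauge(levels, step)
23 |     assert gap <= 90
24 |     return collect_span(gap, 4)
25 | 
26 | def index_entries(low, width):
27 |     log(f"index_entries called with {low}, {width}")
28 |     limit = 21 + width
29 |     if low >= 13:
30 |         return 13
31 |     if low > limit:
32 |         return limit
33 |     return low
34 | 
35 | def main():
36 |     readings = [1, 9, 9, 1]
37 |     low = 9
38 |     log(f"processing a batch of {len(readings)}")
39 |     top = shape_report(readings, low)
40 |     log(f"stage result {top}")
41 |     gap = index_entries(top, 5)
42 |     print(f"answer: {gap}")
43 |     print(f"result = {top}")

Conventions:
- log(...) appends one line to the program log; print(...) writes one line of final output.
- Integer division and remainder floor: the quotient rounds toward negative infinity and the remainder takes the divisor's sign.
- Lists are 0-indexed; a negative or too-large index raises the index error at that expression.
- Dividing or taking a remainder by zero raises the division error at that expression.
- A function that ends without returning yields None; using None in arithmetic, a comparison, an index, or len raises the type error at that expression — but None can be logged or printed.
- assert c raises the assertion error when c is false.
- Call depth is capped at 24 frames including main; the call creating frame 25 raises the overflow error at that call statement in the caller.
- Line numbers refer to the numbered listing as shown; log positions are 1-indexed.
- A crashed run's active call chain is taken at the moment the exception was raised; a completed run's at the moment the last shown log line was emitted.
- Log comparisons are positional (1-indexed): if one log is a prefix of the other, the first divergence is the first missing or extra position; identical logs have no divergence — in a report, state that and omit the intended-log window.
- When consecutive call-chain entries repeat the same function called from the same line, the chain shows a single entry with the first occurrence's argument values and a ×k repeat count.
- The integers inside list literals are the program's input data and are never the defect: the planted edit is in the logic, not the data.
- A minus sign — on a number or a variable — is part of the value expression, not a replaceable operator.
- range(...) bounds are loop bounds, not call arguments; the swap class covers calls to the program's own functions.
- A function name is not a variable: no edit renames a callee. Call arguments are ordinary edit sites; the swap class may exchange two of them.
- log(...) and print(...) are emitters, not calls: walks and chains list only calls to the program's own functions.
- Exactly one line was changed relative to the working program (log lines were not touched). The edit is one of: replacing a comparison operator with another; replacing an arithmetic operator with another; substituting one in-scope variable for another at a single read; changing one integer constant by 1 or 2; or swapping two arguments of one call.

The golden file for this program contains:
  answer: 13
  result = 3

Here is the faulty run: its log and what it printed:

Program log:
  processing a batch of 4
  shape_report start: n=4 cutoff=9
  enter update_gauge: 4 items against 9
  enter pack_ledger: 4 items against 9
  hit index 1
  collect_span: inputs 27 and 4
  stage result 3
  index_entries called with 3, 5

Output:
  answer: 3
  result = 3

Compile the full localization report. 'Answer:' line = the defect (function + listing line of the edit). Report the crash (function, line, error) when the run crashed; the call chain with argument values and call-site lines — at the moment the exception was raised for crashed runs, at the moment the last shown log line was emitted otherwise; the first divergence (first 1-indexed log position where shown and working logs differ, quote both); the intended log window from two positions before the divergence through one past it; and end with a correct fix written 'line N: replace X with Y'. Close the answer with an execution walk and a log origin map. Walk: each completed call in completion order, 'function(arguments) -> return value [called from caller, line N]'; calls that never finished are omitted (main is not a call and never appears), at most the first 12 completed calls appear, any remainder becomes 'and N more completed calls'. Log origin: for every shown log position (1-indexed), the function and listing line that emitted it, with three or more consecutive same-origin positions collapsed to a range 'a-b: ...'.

Answer: the defect is in index_entries at line 29.
The tell: The logs agree in full; only the final output differs.
Call chain: main -> index_entries(3, 5) (called at line 41).
First divergence: none; the two logs match at every position.
Execution walk:
  pack_ledger([1, 9, 9, 1], 9) -> 1  [called from update_gauge, line 9]
  update_gauge([1, 9, 9, 1], 9) -> 27  [called from shape_report, line 22]
  collect_span(27, 4) -> 3  [called from shape_report, line 24]
  shape_report([1, 9, 9, 1], 9) -> 3  [called from main, line 39]
  index_entries(3, 5) -> 3  [called from main, line 41]
Origin of each log line:
  1: from main, line 38
  2: from shape_report, line 21
  3: from update_gauge, line 8
  4: from pack_ledger, line 2
  5: from update_gauge, line 10
  6: from collect_span, line 15
  7: from main, line 40
  8: from index_entries, line 27
A correct fix: line 29: replace `>=` with `<`.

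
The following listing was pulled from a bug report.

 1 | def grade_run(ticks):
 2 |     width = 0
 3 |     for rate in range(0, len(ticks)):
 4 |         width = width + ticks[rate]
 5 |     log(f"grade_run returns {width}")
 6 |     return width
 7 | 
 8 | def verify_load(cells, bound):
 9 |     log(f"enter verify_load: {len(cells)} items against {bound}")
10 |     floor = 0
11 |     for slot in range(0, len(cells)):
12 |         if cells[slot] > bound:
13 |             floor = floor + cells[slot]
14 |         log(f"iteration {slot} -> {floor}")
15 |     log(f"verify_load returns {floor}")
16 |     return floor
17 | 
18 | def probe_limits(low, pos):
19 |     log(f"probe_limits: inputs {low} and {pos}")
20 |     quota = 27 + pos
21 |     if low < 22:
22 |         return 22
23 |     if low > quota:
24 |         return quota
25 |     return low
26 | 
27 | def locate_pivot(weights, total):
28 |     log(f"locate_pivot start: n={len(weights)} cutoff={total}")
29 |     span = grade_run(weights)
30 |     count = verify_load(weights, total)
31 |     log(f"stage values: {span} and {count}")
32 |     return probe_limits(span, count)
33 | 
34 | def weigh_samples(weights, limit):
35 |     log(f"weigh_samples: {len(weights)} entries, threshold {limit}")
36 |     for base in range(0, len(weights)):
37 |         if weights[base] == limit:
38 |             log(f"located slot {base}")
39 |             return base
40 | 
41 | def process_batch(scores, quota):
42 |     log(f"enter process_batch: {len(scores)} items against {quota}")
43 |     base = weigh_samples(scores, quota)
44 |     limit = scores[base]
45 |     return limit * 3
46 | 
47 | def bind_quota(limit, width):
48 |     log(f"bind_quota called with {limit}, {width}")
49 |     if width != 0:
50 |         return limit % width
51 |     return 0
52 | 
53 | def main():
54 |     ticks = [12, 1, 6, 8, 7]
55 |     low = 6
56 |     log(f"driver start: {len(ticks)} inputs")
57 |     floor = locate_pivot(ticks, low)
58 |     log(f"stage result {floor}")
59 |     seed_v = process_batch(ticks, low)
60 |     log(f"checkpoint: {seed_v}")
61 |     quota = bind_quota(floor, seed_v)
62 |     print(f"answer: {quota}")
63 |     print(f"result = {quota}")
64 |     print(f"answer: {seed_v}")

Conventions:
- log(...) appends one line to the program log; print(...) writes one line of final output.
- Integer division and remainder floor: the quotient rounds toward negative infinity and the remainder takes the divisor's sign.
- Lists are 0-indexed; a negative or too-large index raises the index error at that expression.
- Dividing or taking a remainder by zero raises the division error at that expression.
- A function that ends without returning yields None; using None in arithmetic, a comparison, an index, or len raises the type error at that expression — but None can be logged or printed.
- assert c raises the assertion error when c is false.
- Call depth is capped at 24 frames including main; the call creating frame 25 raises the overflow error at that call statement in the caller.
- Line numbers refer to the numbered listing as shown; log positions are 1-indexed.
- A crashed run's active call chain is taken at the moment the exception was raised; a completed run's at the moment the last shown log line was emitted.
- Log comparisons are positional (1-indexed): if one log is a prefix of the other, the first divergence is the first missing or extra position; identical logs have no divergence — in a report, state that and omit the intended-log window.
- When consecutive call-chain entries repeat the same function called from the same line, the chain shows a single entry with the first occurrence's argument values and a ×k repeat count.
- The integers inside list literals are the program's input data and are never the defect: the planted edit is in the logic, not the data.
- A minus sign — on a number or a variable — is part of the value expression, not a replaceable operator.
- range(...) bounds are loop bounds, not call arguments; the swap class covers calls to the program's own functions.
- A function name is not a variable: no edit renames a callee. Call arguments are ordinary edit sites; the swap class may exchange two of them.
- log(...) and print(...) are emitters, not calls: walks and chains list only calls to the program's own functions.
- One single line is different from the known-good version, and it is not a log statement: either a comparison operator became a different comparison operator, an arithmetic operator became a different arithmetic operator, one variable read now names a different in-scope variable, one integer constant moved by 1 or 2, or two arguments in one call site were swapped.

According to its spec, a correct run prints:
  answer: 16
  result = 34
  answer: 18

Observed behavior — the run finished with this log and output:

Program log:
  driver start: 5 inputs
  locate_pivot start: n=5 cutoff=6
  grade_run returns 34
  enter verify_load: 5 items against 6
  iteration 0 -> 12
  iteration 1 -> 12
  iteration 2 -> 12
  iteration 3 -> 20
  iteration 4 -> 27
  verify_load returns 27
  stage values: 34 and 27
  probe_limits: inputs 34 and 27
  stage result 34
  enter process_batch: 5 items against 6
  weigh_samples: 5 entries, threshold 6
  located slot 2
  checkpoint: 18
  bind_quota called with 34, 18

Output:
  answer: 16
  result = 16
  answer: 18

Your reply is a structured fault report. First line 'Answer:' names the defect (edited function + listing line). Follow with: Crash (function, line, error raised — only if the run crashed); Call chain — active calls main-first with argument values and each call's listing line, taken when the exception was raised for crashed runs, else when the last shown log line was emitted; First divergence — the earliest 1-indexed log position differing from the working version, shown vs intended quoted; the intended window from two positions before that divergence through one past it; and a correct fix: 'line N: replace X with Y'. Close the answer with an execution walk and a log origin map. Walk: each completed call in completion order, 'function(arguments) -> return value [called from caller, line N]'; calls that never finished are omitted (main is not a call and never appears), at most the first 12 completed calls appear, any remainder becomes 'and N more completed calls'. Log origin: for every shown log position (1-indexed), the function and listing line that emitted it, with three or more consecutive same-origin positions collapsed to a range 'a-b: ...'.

Answer: the defect is in main at line 63.
Key observation: Every logged value matches the working version; the printed result is what differs.
Call chain: main -> bind_quota(34, 18) (called at line 61).
First divergence: there is none — every log position agrees.
Execution walk:
  grade_run([12, 1, 6, 8, 7]) -> 34  [called from locate_pivot, line 29]
  verify_load([12, 1, 6, 8, 7], 6) -> 27  [called from locate_pivot, line 30]
  probe_limits(34, 27) -> 34  [called from locate_pivot, line 32]
  locate_pivot([12, 1, 6, 8, 7], 6) -> 34  [called from main, line 57]
  weigh_samples([12, 1, 6, 8, 7], 6) -> 2  [called from process_batch, line 43]
  process_batch([12, 1, 6, 8, 7], 6) -> 18  [called from main, line 59]
  bind_quota(34, 18) -> 16  [called from main, line 61]
Log line origins:
  1: logged in main at line 56
  2: logged in locate_pivot at line 28
  3: logged in grade_run at line 5
  4: logged in verify_load at line 9
  5-9: logged in verify_load at line 14
  10: logged in verify_load at line 15
  11: logged in locate_pivot at line 31
  12: logged in probe_limits at line 19
  13: logged in main at line 58
  14: logged in process_batch at line 42
  15: logged in weigh_samples at line 35
  16: logged in weigh_samples at line 38
  17: logged in main at line 60
  18: logged in bind_quota at line 48
A correct fix: line 63: replace `quota` with `floor`.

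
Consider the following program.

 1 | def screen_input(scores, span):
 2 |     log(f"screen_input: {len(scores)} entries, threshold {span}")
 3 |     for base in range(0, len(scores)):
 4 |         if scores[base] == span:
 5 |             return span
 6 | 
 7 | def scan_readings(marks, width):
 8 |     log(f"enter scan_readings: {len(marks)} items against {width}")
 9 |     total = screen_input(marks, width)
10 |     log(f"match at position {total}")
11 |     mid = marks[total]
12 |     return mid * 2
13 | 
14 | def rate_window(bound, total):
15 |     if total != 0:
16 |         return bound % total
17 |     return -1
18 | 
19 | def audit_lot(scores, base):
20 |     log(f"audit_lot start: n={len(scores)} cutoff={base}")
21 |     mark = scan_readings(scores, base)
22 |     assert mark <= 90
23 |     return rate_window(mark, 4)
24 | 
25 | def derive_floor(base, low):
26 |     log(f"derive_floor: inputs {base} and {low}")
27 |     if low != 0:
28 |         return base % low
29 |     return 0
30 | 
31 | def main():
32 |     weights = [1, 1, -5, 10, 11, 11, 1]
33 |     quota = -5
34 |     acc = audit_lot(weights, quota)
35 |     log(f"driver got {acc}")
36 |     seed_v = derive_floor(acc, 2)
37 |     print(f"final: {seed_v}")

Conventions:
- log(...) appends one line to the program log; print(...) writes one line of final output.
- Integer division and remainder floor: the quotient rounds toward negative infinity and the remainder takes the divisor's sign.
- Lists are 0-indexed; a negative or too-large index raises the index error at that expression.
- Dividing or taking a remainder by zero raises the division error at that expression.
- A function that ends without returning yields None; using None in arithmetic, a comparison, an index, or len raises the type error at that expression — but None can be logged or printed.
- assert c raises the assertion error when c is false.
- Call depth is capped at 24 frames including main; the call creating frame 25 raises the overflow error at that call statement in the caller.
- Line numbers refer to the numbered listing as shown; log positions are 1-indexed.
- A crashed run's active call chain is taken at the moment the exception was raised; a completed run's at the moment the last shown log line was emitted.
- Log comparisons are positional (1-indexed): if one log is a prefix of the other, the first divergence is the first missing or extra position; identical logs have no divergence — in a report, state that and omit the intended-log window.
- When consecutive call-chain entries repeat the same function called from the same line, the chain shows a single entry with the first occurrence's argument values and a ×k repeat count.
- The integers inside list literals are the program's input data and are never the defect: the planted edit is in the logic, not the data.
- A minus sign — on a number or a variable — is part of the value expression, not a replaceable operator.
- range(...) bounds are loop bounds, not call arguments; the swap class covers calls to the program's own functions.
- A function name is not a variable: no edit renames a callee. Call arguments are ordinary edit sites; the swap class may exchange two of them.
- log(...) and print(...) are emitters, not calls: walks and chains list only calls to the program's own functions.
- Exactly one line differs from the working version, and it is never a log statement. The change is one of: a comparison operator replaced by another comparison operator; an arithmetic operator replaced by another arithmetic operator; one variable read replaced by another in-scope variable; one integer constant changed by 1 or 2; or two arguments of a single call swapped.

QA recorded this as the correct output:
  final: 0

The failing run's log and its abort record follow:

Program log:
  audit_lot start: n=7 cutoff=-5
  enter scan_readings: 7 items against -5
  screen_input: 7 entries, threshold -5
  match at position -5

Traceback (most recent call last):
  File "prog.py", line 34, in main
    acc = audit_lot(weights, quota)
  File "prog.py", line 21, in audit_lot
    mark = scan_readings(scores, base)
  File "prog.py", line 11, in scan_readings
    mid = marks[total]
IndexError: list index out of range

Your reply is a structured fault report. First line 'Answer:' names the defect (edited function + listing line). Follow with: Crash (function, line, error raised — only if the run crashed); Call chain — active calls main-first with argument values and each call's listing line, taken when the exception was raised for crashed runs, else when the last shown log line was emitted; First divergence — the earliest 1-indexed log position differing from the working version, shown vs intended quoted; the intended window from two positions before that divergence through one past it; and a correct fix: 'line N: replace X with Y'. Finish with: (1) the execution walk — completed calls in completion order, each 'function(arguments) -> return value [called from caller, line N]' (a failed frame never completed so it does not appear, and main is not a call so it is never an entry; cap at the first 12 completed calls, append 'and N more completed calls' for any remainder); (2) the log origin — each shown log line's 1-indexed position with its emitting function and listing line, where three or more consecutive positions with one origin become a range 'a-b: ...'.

Answer: the defect is in screen_input at line 5.
The tell: Position 4 is the first bad log line: 'match at position -5' should read 'match at position 2'.
Crash: scan_readings, line 11, IndexError.
Call chain: main -> audit_lot([1, 1, -5, 10, 11, 11, 1], -5) (called at line 34) -> scan_readings([1, 1, -5, 10, 11, 11, 1], -5) (called at line 21).
First divergence: position 4; shown 'match at position -5' vs intended 'match at position 2'.
Intended log window:
  2: enter scan_readings: 7 items against -5
  3: screen_input: 7 entries, threshold -5
  4: match at position 2
  5: driver got 2
Execution walk:
  screen_input([1, 1, -5, 10, 11, 11, 1], -5) -> -5  [called from scan_readings, line 9]
Origin of each log line:
  1: emitted by audit_lot (line 20)
  2: emitted by scan_readings (line 8)
  3: emitted by screen_input (line 2)
  4: emitted by scan_readings (line 10)
A correct fix: line 5: replace `span` with `base`.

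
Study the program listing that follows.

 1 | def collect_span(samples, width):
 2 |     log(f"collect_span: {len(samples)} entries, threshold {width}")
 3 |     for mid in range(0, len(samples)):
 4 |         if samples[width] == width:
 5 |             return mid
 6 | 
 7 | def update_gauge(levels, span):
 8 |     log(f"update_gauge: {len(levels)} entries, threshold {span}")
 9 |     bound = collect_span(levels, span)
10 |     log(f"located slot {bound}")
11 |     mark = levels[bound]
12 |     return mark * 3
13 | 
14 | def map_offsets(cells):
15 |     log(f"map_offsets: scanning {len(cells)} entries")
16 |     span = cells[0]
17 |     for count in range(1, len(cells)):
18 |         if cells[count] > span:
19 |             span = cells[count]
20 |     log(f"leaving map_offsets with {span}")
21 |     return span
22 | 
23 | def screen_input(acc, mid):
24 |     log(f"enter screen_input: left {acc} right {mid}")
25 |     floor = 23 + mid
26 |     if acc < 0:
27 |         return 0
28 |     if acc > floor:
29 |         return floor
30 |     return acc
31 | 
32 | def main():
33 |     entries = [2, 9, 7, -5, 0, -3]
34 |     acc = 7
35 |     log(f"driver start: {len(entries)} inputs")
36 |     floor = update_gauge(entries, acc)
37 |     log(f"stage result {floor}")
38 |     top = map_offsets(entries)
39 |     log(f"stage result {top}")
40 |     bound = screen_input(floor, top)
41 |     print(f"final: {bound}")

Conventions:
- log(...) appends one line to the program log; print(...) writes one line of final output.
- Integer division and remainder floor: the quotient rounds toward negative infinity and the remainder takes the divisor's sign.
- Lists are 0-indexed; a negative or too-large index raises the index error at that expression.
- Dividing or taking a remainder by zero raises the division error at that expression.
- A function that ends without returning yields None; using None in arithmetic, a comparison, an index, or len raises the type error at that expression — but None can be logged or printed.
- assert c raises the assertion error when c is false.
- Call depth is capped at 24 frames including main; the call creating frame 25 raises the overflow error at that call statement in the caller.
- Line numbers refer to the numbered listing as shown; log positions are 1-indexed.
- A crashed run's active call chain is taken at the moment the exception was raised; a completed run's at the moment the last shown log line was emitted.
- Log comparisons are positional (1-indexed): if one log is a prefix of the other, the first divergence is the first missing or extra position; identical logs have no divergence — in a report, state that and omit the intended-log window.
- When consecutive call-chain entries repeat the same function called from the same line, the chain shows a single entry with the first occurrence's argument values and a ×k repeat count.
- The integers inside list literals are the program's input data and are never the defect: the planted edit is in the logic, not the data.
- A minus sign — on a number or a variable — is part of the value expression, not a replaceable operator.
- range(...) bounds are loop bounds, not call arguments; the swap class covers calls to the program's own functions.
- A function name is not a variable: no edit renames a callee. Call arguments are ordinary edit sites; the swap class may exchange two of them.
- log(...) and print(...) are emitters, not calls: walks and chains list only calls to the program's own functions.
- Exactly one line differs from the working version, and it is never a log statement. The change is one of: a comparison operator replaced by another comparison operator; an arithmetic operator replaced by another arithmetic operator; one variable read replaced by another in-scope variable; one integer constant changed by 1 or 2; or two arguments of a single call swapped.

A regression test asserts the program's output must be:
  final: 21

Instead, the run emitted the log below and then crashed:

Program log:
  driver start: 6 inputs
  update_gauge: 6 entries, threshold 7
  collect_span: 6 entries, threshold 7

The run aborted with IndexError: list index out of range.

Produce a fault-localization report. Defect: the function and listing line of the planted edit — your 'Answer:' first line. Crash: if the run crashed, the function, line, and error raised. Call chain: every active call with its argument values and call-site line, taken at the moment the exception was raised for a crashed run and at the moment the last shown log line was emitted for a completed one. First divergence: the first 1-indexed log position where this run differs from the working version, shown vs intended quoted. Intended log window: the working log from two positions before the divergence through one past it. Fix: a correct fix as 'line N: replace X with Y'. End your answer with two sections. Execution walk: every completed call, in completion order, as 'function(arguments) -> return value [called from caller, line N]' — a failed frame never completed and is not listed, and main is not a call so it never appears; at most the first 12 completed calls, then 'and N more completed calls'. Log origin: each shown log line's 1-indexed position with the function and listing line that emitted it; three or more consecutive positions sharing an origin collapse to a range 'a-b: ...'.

Answer: the defect is in collect_span at line 4.
The tell: The log ends early — 3 lines, where the working version next logs 'located slot 2'.
Crash: collect_span, line 4, IndexError.
Call chain: main -> update_gauge([2, 9, 7, -5, 0, -3], 7) (called at line 36) -> collect_span([2, 9, 7, -5, 0, -3], 7) (called at line 9).
First divergence: position 4; the shown log stops at 3 lines while the working version next logs 'located slot 2'.
Intended log window:
  2: update_gauge: 6 entries, threshold 7
  3: collect_span: 6 entries, threshold 7
  4: located slot 2
  5: stage result 21
Execution walk:
  (no call completed)
Log line origins:
  1: emitted by main (line 35)
  2: emitted by update_gauge (line 8)
  3: emitted by collect_span (line 2)
A correct fix: line 4: replace `samples[width]` with `samples[mid]`.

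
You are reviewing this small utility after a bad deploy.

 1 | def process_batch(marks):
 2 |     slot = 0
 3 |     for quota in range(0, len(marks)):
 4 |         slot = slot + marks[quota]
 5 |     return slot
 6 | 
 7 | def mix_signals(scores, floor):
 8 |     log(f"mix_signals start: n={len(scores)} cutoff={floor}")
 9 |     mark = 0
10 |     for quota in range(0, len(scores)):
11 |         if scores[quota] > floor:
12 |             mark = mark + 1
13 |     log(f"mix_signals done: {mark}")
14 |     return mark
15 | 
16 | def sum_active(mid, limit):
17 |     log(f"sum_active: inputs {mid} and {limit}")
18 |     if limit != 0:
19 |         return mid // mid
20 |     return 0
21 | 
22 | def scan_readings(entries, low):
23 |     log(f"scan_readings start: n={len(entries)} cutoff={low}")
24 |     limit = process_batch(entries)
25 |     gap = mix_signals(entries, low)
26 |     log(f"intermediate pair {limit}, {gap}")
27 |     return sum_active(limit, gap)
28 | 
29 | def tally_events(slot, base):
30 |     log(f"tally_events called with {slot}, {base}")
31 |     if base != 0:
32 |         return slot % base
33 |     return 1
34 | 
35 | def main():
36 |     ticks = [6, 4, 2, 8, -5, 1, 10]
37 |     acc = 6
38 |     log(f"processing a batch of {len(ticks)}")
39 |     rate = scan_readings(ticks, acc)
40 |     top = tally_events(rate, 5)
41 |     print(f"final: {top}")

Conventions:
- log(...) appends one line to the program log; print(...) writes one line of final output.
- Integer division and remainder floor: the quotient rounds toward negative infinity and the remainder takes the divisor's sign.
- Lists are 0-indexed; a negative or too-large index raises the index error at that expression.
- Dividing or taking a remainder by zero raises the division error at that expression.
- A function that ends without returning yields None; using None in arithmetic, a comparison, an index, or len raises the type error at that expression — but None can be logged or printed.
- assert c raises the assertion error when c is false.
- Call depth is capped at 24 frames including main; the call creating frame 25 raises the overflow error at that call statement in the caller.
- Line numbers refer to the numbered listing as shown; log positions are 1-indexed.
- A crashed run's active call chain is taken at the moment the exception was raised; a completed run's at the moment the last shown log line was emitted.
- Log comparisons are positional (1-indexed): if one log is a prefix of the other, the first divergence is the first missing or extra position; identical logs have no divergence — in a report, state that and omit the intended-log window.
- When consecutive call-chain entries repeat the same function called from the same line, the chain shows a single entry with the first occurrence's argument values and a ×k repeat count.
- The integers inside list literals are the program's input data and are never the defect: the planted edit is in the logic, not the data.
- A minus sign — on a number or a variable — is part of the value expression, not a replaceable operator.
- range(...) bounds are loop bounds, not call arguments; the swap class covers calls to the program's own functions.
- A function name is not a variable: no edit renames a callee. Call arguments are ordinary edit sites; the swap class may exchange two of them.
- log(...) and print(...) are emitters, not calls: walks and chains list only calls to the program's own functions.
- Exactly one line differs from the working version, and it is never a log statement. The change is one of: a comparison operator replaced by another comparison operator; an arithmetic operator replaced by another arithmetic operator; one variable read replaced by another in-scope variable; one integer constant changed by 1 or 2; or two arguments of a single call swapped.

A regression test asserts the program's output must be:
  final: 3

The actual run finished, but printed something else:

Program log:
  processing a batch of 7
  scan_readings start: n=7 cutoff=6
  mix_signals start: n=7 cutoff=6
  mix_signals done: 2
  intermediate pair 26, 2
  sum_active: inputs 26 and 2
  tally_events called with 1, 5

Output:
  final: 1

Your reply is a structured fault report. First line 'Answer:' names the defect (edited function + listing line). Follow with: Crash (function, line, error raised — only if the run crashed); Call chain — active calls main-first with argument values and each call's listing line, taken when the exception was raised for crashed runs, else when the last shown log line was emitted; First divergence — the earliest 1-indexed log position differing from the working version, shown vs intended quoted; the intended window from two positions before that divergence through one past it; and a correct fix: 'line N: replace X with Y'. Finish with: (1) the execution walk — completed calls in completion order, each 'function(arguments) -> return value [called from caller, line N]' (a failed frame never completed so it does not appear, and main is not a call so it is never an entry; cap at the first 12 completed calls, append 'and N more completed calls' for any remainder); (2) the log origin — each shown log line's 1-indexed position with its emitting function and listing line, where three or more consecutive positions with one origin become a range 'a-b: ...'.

Answer: the defect is in sum_active at line 19.
The tell: The log first diverges at position 7: the faulty run prints 'tally_events called with 1, 5' where the working version prints 'tally_events called with 13, 5'.
Call chain: main -> tally_events(1, 5) (called at line 40).
First divergence: position 7; shown 'tally_events called with 1, 5' vs intended 'tally_events called with 13, 5'.
Intended log window:
  5: intermediate pair 26, 2
  6: sum_active: inputs 26 and 2
  7: tally_events called with 13, 5
Execution walk:
  process_batch([6, 4, 2, 8, -5, 1, 10]) -> 26  [called from scan_readings, line 24]
  mix_signals([6, 4, 2, 8, -5, 1, 10], 6) -> 2  [called from scan_readings, line 25]
  sum_active(26, 2) -> 1  [called from scan_readings, line 27]
  scan_readings([6, 4, 2, 8, -5, 1, 10], 6) -> 1  [called from main, line 39]
  tally_events(1, 5) -> 1  [called from main, line 40]
Log origin:
  1: emitted by main (line 38)
  2: emitted by scan_readings (line 23)
  3: emitted by mix_signals (line 8)
  4: emitted by mix_signals (line 13)
  5: emitted by scan_readings (line 26)
  6: emitted by sum_active (line 17)
  7: emitted by tally_events (line 30)
A correct fix: line 19: replace `mid // mid` with `mid // limit`.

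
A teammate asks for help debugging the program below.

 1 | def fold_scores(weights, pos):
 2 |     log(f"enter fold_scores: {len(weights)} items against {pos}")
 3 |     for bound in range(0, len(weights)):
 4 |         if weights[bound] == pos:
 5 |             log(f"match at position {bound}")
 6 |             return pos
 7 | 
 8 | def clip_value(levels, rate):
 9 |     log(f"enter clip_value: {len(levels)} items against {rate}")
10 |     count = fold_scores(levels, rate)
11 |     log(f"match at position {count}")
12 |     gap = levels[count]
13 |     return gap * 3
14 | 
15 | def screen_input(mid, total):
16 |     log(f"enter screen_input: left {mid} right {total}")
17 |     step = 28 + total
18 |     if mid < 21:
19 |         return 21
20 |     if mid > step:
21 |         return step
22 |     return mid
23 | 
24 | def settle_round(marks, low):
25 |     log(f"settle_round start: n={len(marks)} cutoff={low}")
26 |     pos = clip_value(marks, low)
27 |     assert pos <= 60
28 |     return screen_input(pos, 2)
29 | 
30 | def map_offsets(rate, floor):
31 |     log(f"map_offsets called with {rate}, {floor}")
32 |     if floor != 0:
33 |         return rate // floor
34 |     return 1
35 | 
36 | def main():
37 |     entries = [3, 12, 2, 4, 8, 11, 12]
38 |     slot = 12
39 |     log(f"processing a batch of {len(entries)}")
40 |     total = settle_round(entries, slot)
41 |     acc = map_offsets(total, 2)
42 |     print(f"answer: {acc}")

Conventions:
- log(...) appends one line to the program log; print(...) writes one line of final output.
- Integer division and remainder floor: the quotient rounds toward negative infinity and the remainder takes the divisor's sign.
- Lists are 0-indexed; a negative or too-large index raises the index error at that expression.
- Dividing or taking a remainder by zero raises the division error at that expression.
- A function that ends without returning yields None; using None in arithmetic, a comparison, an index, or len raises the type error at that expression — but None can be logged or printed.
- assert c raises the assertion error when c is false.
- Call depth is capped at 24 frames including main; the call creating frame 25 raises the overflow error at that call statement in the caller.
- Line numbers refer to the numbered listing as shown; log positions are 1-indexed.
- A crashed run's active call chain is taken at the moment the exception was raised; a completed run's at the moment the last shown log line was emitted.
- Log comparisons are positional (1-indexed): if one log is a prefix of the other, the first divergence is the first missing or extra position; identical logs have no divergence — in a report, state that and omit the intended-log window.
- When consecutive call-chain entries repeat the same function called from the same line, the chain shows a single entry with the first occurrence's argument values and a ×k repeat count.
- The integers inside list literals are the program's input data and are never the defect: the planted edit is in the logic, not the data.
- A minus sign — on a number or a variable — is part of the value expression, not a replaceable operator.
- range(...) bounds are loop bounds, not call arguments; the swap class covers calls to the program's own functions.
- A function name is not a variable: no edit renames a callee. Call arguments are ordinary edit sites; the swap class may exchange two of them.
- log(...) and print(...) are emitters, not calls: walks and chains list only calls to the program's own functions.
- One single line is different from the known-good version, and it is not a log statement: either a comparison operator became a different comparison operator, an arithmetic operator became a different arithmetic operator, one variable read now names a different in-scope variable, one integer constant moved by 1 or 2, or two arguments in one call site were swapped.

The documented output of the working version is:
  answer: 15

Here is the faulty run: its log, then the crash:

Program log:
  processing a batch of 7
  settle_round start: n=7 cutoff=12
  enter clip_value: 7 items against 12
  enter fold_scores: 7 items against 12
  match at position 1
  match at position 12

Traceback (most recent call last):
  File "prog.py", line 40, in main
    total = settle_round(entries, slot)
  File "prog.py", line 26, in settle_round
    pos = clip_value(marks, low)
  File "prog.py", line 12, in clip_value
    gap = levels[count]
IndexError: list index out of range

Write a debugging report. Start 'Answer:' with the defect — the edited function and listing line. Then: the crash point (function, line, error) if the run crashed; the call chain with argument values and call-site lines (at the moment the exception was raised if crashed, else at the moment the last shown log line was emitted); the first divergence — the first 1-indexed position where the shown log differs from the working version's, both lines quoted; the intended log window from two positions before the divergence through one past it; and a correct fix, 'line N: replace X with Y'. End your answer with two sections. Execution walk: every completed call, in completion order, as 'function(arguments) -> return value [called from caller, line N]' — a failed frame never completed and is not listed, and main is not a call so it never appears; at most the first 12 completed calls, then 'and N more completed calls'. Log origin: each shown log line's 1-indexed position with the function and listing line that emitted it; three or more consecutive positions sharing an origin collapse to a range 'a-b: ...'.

Answer: the defect is in fold_scores at line 6.
The tell: The earliest visible damage is log position 6 — 'match at position 12' rather than the intended 'match at position 1'.
Crash: clip_value, line 12, IndexError.
Call chain: main -> settle_round([3, 12, 2, 4, 8, 11, 12], 12) (called at line 40) -> clip_value([3, 12, 2, 4, 8, 11, 12], 12) (called at line 26).
First divergence: position 6; shown 'match at position 12' vs intended 'match at position 1'.
Intended log window:
  4: enter fold_scores: 7 items against 12
  5: match at position 1
  6: match at position 1
  7: enter screen_input: left 36 right 2
Execution walk:
  fold_scores([3, 12, 2, 4, 8, 11, 12], 12) -> 12  [called from clip_value, line 10]
Log line origins:
  1: from main, line 39
  2: from settle_round, line 25
  3: from clip_value, line 9
  4: from fold_scores, line 2
  5: from fold_scores, line 5
  6: from clip_value, line 11
A correct fix: line 6: replace `pos` with `bound`.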